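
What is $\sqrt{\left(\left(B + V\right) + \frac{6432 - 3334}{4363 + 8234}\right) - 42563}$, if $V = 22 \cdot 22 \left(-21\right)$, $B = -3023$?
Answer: $\frac{2 i \sqrt{2211654194061}}{12597} \approx 236.11 i$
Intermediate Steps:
$V = -10164$ ($V = 484 \left(-21\right) = -10164$)
$\sqrt{\left(\left(B + V\right) + \frac{6432 - 3334}{4363 + 8234}\right) - 42563} = \sqrt{\left(\left(-3023 - 10164\right) + \frac{6432 - 3334}{4363 + 8234}\right) - 42563} = \sqrt{\left(-13187 + \frac{3098}{12597}\right) - 42563} = \sqrt{- \frac{166113541}{12597} - 42563} = \sqrt{- \frac{702279652}{12597}} = \frac{2 i \sqrt{2211654194061}}{12597}$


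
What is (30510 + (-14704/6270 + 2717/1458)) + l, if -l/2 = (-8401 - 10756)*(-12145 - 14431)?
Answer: -1551343289311747/1523610 ≈ -1.0182e+9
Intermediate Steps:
l = -1018232864 (l = -2*(-8401 - 10756)*(-12145 - 14431) = -(-38314)*(-26576) = -2*509116432 = -1018232864)
(30510 + (-14704/6270 + 2717/1458)) + l = (30510 + (-14704/6270 + 2717/1458)) - 1018232864 = (30510 + (-14704*1/6270 + 2717*(1/1458))) - 1018232864 = (30510 + (-7352/3135 + 2717/1458)) - 1018232864 = (30510 - 733807/1523610) - 1018232864 = 46484607293/1523610 - 1018232864 = -1551343289311747/1523610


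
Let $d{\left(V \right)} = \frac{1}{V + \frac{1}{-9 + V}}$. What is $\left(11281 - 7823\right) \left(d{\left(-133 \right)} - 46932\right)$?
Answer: $- \frac{3065187888308}{18887} \approx -1.6229 \cdot 10^{8}$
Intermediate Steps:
$\left(11281 - 7823\right) \left(d{\left(-133 \right)} - 46932\right) = \left(11281 - 7823\right) \left(\frac{-9 - 133}{1 + \left(-133\right)^{2} - -1197} - 46932\right) = 3458 \left(\frac{1}{1 + 17689 + 1197} \left(-142\right) - 46932\right) = 3458 \left(\frac{1}{18887} \left(-142\right) - 46932\right) = 3458 \left(- \frac{142}{18887} - 46932\right) = 3458 \left(- \frac{886404826}{18887}\right) = - \frac{3065187888308}{18887}$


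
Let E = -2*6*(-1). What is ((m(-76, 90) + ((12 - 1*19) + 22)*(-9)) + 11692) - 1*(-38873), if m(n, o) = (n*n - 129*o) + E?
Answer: 44608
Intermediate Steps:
E = 12 (E = -12*(-1) = 12)
m(n, o) = 12 + n² - 129*o (m(n, o) = (n*n - 129*o) + 12 = (n² - 129*o) + 12 = 12 + n² - 129*o)
((m(-76, 90) + ((12 - 1*19) + 22)*(-9)) + 11692) - 1*(-38873) = (((12 + (-76)² - 129*90) + ((12 - 1*19) + 22)*(-9)) + 11692) - 1*(-38873) = (((12 + 5776 - 11610) + ((12 - 19) + 22)*(-9)) + 11692) + 38873 = ((-5822 + (-7 + 22)*(-9)) + 11692) + 38873 = ((-5822 + 15*(-9)) + 11692) + 38873 = ((-5822 - 135) + 11692) + 38873 = (-5957 + 11692) + 38873 = 5735 + 38873 = 44608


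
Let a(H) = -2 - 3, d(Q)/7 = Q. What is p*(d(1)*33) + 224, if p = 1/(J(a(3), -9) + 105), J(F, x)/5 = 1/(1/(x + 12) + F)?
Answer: 109718/485 ≈ 226.22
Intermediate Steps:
d(Q) = 7*Q
a(H) = -5
J(F, x) = 5/(F + 1/(12 + x)) (J(F, x) = 5/(1/(x + 12) + F) = 5/(1/(12 + x) + F) = 5/(F + 1/(12 + x)))
p = 14/1455 (p = 1/(5*(12 - 9)/(1 + 12*(-5) - 5*(-9)) + 105) = 1/(5*3/(1 - 60 + 45) + 105) = 1/(5*3/(-14) + 105) = 1/(5*(-1/14)*3 + 105) = 1/(-15/14 + 105) = 1/(1455/14) = 14/1455 ≈ 0.0096220)
p*(d(1)*33) + 224 = 14*((7*1)*33)/1455 + 224 = 14*(7*33)/1455 + 224 = (14/1455)*231 + 224 = 1078/485 + 224 = 109718/485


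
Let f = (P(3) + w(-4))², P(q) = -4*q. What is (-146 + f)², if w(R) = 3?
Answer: 4225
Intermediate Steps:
f = 81 (f = (-4*3 + 3)² = (-12 + 3)² = (-9)² = 81)
(-146 + f)² = (-146 + 81)² = (-65)² = 4225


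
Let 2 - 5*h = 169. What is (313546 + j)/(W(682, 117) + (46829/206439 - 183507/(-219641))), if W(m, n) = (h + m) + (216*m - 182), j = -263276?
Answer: 11396829432088650/33503473345592117 ≈ 0.34017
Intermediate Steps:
h = -167/5 (h = ⅖ - ⅕*169 = ⅖ - 169/5 = -167/5 ≈ -33.400)
W(m, n) = -1077/5 + 217*m (W(m, n) = (-167/5 + m) + (216*m - 182) = (-167/5 + m) + (-182 + 216*m) = -1077/5 + 217*m)
(313546 + j)/(W(682, 117) + (46829/206439 - 183507/(-219641))) = (313546 - 263276)/((-1077/5 + 217*682) + (46829/206439 - 183507/(-219641))) = 50270/((-1077/5 + 147994) + (46829*(1/206439) - 183507*(-1/219641))) = 50270/(738893/5 + (46829/206439 + 183507/219641)) = 50270/(738893/5 + 48168569962/45342468399) = 50270/(33503473345592117/226712341995) = 50270*(226712341995/33503473345592117) = 11396829432088650/33503473345592117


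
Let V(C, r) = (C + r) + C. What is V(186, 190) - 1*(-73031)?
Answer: 73593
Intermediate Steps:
V(C, r) = r + 2*C
V(186, 190) - 1*(-73031) = (190 + 2*186) - 1*(-73031) = (190 + 372) + 73031 = 562 + 73031 = 73593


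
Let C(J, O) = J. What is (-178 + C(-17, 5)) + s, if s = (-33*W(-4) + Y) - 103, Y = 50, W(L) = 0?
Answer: -248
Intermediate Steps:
s = -53 (s = (-33*0 + 50) - 103 = (0 + 50) - 103 = 50 - 103 = -53)
(-178 + C(-17, 5)) + s = (-178 - 17) - 53 = -195 - 53 = -248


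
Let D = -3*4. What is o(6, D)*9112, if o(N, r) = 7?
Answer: 63784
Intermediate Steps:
D = -12
o(6, D)*9112 = 7*9112 = 63784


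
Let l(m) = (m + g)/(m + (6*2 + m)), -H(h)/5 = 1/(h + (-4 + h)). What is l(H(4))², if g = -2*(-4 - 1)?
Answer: 1225/1444 ≈ 0.84834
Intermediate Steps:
g = 10 (g = -2*(-5) = 10)
H(h) = -5/(-4 + 2*h) (H(h) = -5/(h + (-4 + h)) = -5/(-4 + 2*h))
l(m) = (10 + m)/(12 + 2*m) (l(m) = (m + 10)/(m + (6*2 + m)) = (10 + m)/(m + (12 + m)) = (10 + m)/(12 + 2*m))
l(H(4))² = ((10 - 5/(-4 + 2*4))/(2*(6 - 5/(-4 + 2*4))))² = ((10 - 5/(-4 + 8))/(2*(6 - 5/(-4 + 8))))² = ((10 - 5/4)/(2*(6 - 5/4)))² = ((½)*(35/4)/(19/4))² = ((½)*(4/19)*(35/4))² = (35/38)² = 1225/1444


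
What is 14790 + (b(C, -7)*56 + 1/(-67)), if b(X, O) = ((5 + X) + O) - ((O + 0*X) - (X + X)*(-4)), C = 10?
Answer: 747049/67 ≈ 11150.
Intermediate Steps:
b(X, O) = 5 - 7*X (b(X, O) = (5 + O + X) - ((O + 0) - 2*X*(-4)) = (5 + O + X) - (O - (-8)*X) = (5 + O + X) - (O + 8*X) = (5 + O + X) + (-O - 8*X) = 5 - 7*X)
14790 + (b(C, -7)*56 + 1/(-67)) = 14790 + ((5 - 7*10)*56 + 1/(-67)) = 14790 + ((5 - 70)*56 - 1/67) = 14790 + (-65*56 - 1/67) = 14790 + (-3640 - 1/67) = 14790 - 243881/67 = 747049/67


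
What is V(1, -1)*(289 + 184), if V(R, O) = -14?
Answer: -6622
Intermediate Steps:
V(1, -1)*(289 + 184) = -14*(289 + 184) = -14*473 = -6622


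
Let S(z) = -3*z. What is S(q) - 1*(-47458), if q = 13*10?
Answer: 47068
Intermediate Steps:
q = 130
S(q) - 1*(-47458) = -3*130 - 1*(-47458) = -390 + 47458 = 47068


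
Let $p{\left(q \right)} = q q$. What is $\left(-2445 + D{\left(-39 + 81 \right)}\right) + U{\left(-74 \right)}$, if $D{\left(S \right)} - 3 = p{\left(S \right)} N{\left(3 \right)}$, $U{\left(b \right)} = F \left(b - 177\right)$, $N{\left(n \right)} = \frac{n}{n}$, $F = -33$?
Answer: $7605$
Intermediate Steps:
$N{\left(n \right)} = 1$
$p{\left(q \right)} = q^{2}$
$U{\left(b \right)} = 5841 - 33 b$ ($U{\left(b \right)} = - 33 \left(b - 177\right) = - 33 \left(-177 + b\right) = 5841 - 33 b$)
$D{\left(S \right)} = 3 + S^{2}$ ($D{\left(S \right)} = 3 + S^{2} \cdot 1 = 3 + S^{2}$)
$\left(-2445 + D{\left(-39 + 81 \right)}\right) + U{\left(-74 \right)} = \left(-2445 + \left(3 + \left(-39 + 81\right)^{2}\right)\right) + \left(5841 - -2442\right) = \left(-2445 + \left(3 + 42^{2}\right)\right) + \left(5841 + 2442\right) = \left(-2445 + \left(3 + 1764\right)\right) + 8283 = \left(-2445 + 1767\right) + 8283 = -678 + 8283 = 7605$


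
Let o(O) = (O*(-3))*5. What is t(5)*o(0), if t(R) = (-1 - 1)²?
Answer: 0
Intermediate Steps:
o(O) = -15*O (o(O) = -3*O*5 = -15*O)
t(R) = 4 (t(R) = (-2)² = 4)
t(5)*o(0) = 4*(-15*0) = 4*0 = 0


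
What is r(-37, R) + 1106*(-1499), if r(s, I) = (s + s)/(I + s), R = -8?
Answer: -74605156/45 ≈ -1.6579e+6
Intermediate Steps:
r(s, I) = 2*s/(I + s) (r(s, I) = (2*s)/(I + s) = 2*s/(I + s))
r(-37, R) + 1106*(-1499) = 2*(-37)/(-8 - 37) + 1106*(-1499) = 2*(-37)/(-45) - 1657894 = 2*(-37)*(-1/45) - 1657894 = 74/45 - 1657894 = -74605156/45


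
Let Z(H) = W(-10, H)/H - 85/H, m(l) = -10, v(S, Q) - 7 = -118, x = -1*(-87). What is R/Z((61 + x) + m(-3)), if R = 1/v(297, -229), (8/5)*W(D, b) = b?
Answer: -184/185 ≈ -0.99459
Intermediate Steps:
x = 87
v(S, Q) = -111 (v(S, Q) = 7 - 118 = -111)
W(D, b) = 5*b/8
R = -1/111 (R = 1/(-111) = -1/111 ≈ -0.0090090)
Z(H) = 5/8 - 85/H (Z(H) = (5*H/8)/H - 85/H = 5/8 - 85/H)
R/Z((61 + x) + m(-3)) = -1/(111*(5/8 - 85/((61 + 87) - 10))) = -1/(111*(5/8 - 85/(148 - 10))) = -1/(111*(5/8 - 85/138)) = -1/(111*5/552) = -1/111*552/5 = -184/185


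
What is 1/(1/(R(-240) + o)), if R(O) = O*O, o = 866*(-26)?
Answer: 35084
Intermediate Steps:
o = -22516
R(O) = O²
1/(1/(R(-240) + o)) = 1/(1/((-240)² - 22516)) = 1/(1/(57600 - 22516)) = 1/(1/35084) = 35084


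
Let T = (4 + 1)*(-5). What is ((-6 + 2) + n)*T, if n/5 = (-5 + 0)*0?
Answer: 100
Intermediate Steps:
n = 0 (n = 5*((-5 + 0)*0) = 5*(-5*0) = 5*0 = 0)
T = -25 (T = 5*(-5) = -25)
((-6 + 2) + n)*T = ((-6 + 2) + 0)*(-25) = (-4 + 0)*(-25) = -4*(-25) = 100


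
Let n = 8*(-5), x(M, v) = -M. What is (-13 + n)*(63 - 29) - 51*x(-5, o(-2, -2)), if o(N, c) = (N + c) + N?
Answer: -2057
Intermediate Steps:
o(N, c) = c + 2*N
n = -40
(-13 + n)*(63 - 29) - 51*x(-5, o(-2, -2)) = (-13 - 40)*(63 - 29) - (-51)*(-5) = -53*34 - 51*5 = -1802 - 255 = -2057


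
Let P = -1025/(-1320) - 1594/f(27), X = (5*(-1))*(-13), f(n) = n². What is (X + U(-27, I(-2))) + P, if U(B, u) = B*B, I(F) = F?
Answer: 50846231/64152 ≈ 792.59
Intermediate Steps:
U(B, u) = B²
X = 65 (X = -5*(-13) = 65)
P = -90457/64152 (P = -1025/(-1320) - 1594/(27²) = -1025*(-1/1320) - 1594/729 = 205/264 - 1594*1/729 = 205/264 - 1594/729 = -90457/64152 ≈ -1.4100)
(X + U(-27, I(-2))) + P = (65 + (-27)²) - 90457/64152 = (65 + 729) - 90457/64152 = 794 - 90457/64152 = 50846231/64152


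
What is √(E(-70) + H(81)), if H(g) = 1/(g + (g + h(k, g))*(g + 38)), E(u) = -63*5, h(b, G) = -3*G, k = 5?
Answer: 4*I*√89572017/2133 ≈ 17.748*I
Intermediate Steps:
E(u) = -315
H(g) = 1/(g - 2*g*(38 + g)) (H(g) = 1/(g + (g - 3*g)*(g + 38)) = 1/(g + (-2*g)*(38 + g)) = 1/(g - 2*g*(38 + g)))
√(E(-70) + H(81)) = √(-315 + 1/(81*(-75 - 2*81))) = √(-315 + 1/(81*(-75 - 162))) = √(-315 + (1/81)/(-237)) = √(-315 + (1/81)*(-1/237)) = √(-315 - 1/19197) = √(-6047056/19197) = 4*I*√89572017/2133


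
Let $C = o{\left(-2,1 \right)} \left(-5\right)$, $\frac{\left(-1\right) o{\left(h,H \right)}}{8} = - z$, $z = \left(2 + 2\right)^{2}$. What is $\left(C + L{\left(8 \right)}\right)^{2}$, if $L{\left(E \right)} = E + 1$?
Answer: $398161$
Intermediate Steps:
$L{\left(E \right)} = 1 + E$
$z = 16$ ($z = 4^{2} = 16$)
$o{\left(h,H \right)} = 128$ ($o{\left(h,H \right)} = - 8 \left(\left(-1\right) 16\right) = \left(-8\right) \left(-16\right) = 128$)
$C = -640$ ($C = 128 \left(-5\right) = -640$)
$\left(C + L{\left(8 \right)}\right)^{2} = \left(-640 + \left(1 + 8\right)\right)^{2} = \left(-640 + 9\right)^{2} = \left(-631\right)^{2} = 398161$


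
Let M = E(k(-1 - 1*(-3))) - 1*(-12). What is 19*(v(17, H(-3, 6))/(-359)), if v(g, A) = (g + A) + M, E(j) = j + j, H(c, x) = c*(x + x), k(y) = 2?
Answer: 57/359 ≈ 0.15877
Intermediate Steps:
H(c, x) = 2*c*x (H(c, x) = c*(2*x) = 2*c*x)
E(j) = 2*j
M = 16 (M = 2*2 - 1*(-12) = 4 + 12 = 16)
v(g, A) = 16 + A + g (v(g, A) = (g + A) + 16 = (A + g) + 16 = 16 + A + g)
19*(v(17, H(-3, 6))/(-359)) = 19*((16 + 2*(-3)*6 + 17)/(-359)) = 19*((16 - 36 + 17)*(-1/359)) = 19*(-3*(-1/359)) = 19*(3/359) = 57/359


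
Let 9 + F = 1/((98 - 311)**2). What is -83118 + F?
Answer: -3771388862/45369 ≈ -83127.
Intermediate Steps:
F = -408320/45369 (F = -9 + 1/((98 - 311)**2) = -9 + 1/((-213)**2) = -9 + 1/45369 = -408320/45369 ≈ -9.0000)
-83118 + F = -83118 - 408320/45369 = -3771388862/45369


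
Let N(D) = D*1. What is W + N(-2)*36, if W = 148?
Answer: 76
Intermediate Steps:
N(D) = D
W + N(-2)*36 = 148 - 2*36 = 148 - 72 = 76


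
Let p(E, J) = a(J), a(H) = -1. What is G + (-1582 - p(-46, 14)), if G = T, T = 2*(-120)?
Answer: -1821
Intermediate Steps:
p(E, J) = -1
T = -240
G = -240
G + (-1582 - p(-46, 14)) = -240 + (-1582 - 1*(-1)) = -240 + (-1582 + 1) = -240 - 1581 = -1821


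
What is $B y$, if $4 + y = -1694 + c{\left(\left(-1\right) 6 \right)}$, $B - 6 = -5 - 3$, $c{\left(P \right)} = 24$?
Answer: $3348$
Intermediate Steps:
$B = -2$ ($B = 6 - 8 = -2$)
$y = -1674$ ($y = -4 + \left(-1694 + 24\right) = -4 - 1670 = -1674$)
$B y = \left(-2\right) \left(-1674\right) = 3348$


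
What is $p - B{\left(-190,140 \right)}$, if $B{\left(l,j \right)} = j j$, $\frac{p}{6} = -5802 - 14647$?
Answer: $-142294$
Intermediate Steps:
$p = -122694$ ($p = 6 \left(-5802 - 14647\right) = 6 \left(-20449\right) = -122694$)
$B{\left(l,j \right)} = j^{2}$
$p - B{\left(-190,140 \right)} = -122694 - 140^{2} = -122694 - 19600 = -142294$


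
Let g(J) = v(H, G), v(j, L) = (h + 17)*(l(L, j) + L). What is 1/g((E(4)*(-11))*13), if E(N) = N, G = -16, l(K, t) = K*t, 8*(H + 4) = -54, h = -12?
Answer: 1/780 ≈ 0.0012821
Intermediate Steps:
H = -43/4 (H = -4 + (1/8)*(-54) = -4 - 27/4 = -43/4 ≈ -10.750)
v(j, L) = 5*L + 5*L*j (v(j, L) = (-12 + 17)*(L*j + L) = 5*(L + L*j) = 5*L + 5*L*j)
g(J) = 780 (g(J) = 5*(-16)*(1 - 43/4) = 5*(-16)*(-39/4) = 780)
1/g((E(4)*(-11))*13) = 1/780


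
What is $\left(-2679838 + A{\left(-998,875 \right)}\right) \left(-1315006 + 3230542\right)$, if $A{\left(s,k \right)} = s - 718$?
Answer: $-5136613222944$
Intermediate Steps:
$A{\left(s,k \right)} = -718 + s$
$\left(-2679838 + A{\left(-998,875 \right)}\right) \left(-1315006 + 3230542\right) = \left(-2679838 - 1716\right) \left(-1315006 + 3230542\right) = \left(-2679838 - 1716\right) 1915536 = \left(-2681554\right) 1915536 = -5136613222944$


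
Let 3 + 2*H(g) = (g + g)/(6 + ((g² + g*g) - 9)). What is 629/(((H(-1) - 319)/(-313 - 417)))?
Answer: 918340/639 ≈ 1437.2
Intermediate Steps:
H(g) = -3/2 + g/(-3 + 2*g²) (H(g) = -3/2 + ((g + g)/(6 + ((g² + g*g) - 9)))/2 = -3/2 + ((2*g)/(6 + ((g² + g²) - 9)))/2 = -3/2 + ((2*g)/(6 + (2*g² - 9)))/2 = -3/2 + ((2*g)/(6 + (-9 + 2*g²)))/2 = -3/2 + ((2*g)/(-3 + 2*g²))/2 = -3/2 + (2*g/(-3 + 2*g²))/2 = -3/2 + g/(-3 + 2*g²))
629/(((H(-1) - 319)/(-313 - 417))) = 629/((((9 - 6*(-1)² + 2*(-1))/(2*(-3 + 2*(-1)²)) - 319)/(-313 - 417))) = 629/((((9 - 6*1 - 2)/(2*(-3 + 2*1)) - 319)/(-730))) = 629/((((9 - 6 - 2)/(2*(-3 + 2)) - 319)*(-1/730))) = 629/((((½)*1/(-1) - 319)*(-1/730))) = 629/((((½)*(-1)*1 - 319)*(-1/730))) = 629/(((-½ - 319)*(-1/730))) = 629/((-639/2*(-1/730))) = 629/(639/1460) = 629*(1460/639) = 918340/639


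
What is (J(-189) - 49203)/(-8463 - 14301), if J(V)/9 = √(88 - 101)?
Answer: 2343/1084 - 3*I*√13/7588 ≈ 2.1614 - 0.0014255*I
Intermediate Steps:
J(V) = 9*I*√13 (J(V) = 9*√(88 - 101) = 9*√(-13) = 9*(I*√13) = 9*I*√13)
(J(-189) - 49203)/(-8463 - 14301) = (9*I*√13 - 49203)/(-8463 - 14301) = (-49203 + 9*I*√13)/(-22764) = (-49203 + 9*I*√13)*(-1/22764) = 2343/1084 - 3*I*√13/7588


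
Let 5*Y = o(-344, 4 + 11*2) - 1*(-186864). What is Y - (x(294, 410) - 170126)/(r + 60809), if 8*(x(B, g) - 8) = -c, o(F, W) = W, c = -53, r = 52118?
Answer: 33769244139/903416 ≈ 37380.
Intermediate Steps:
x(B, g) = 117/8 (x(B, g) = 8 + (-1*(-53))/8 = 8 + (⅛)*53 = 8 + 53/8 = 117/8)
Y = 37378 (Y = ((4 + 11*2) - 1*(-186864))/5 = ((4 + 22) + 186864)/5 = (26 + 186864)/5 = (⅕)*186890 = 37378)
Y - (x(294, 410) - 170126)/(r + 60809) = 37378 - (117/8 - 170126)/(52118 + 60809) = 37378 - (-1360891)/(8*112927) = 37378 - 1*(-1360891/903416) = 37378 + 1360891/903416 = 33769244139/903416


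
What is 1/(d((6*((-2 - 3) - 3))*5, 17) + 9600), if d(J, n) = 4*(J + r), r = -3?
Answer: 1/8628 ≈ 0.00011590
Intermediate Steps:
d(J, n) = -12 + 4*J (d(J, n) = 4*(J - 3) = 4*(-3 + J) = -12 + 4*J)
1/(d((6*((-2 - 3) - 3))*5, 17) + 9600) = 1/((-12 + 4*((6*((-2 - 3) - 3))*5)) + 9600) = 1/((-12 + 4*((6*(-5 - 3))*5)) + 9600) = 1/((-12 + 4*((6*(-8))*5)) + 9600) = 1/((-12 + 4*(-48*5)) + 9600) = 1/((-12 + 4*(-240)) + 9600) = 1/((-12 - 960) + 9600) = 1/(-972 + 9600) = 1/8628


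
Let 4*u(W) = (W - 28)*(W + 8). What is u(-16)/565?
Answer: 88/565 ≈ 0.15575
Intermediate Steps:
u(W) = (-28 + W)*(8 + W)/4 (u(W) = ((W - 28)*(W + 8))/4 = ((-28 + W)*(8 + W))/4 = (-28 + W)*(8 + W)/4)
u(-16)/565 = (-56 - 5*(-16) + (¼)*(-16)²)/565 = (-56 + 80 + (¼)*256)*(1/565) = (-56 + 80 + 64)*(1/565) = 88*(1/565) = 88/565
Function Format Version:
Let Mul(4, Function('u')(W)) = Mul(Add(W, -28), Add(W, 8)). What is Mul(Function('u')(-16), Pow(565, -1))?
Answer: Rational(88, 565) ≈ 0.15575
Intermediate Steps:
Function('u')(W) = Mul(Rational(1, 4), Add(-28, W), Add(8, W)) (Function('u')(W) = Mul(Rational(1, 4), Mul(Add(W, -28), Add(W, 8))) = Mul(Rational(1, 4), Mul(Add(-28, W), Add(8, W))) = Mul(Rational(1, 4), Add(-28, W), Add(8, W)))
Mul(Function('u')(-16), Pow(565, -1)) = Mul(Add(-56, Mul(-5, -16), Mul(Rational(1, 4), Pow(-16, 2))), Pow(565, -1)) = Mul(Add(-56, 80, Mul(Rational(1, 4), 256)), Rational(1, 565)) = Mul(Add(-56, 80, 64), Rational(1, 565)) = Mul(88, Rational(1, 565)) = Rational(88, 565)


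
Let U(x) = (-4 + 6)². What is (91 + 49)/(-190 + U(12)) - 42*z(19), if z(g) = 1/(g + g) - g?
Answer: 1406783/1767 ≈ 796.14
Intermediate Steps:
U(x) = 4 (U(x) = 2² = 4)
z(g) = 1/(2*g) - g
(91 + 49)/(-190 + U(12)) - 42*z(19) = (91 + 49)/(-190 + 4) - 42*((½)/19 - 1*19) = 140/(-186) - 42*((½)*(1/19) - 19) = 140*(-1/186) - 42*(1/38 - 19) = -70/93 - 42*(-721/38) = -70/93 + 15141/19 = 1406783/1767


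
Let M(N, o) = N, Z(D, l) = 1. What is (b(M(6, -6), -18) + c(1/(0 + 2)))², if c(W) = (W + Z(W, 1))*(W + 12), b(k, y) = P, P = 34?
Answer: 44521/16 ≈ 2782.6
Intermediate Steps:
b(k, y) = 34
c(W) = (1 + W)*(12 + W) (c(W) = (W + 1)*(W + 12) = (1 + W)*(12 + W))
(b(M(6, -6), -18) + c(1/(0 + 2)))² = (34 + (12 + (1/(0 + 2))² + 13/(0 + 2)))² = (34 + (12 + (1/2)² + 13/2))² = (34 + (12 + (½)² + 13*(½)))² = (34 + (12 + ¼ + 13/2))² = (34 + 75/4)² = (211/4)² = 44521/16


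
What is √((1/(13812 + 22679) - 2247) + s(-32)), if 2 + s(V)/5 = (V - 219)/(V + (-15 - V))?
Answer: I*√26045960335941/109473 ≈ 46.619*I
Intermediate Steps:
s(V) = 63 - V/3 (s(V) = -10 + 5*((V - 219)/(V + (-15 - V))) = -10 + 5*((-219 + V)/(-15)) = -10 + 5*((-219 + V)*(-1/15)) = -10 + 5*(73/5 - V/15) = -10 + (73 - V/3) = 63 - V/3)
√((1/(13812 + 22679) - 2247) + s(-32)) = √((1/(13812 + 22679) - 2247) + (63 - ⅓*(-32))) = √((1/36491 - 2247) + (63 + 32/3)) = √((1/36491 - 2247) + 221/3) = √(-81995276/36491 + 221/3) = √(-237921317/109473) = I*√26045960335941/109473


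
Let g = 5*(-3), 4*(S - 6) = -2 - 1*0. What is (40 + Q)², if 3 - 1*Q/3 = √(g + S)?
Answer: 4631/2 - 147*I*√38 ≈ 2315.5 - 906.17*I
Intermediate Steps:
S = 11/2 (S = 6 + (-2 - 1*0)/4 = 6 + (-2 + 0)/4 = 6 + (¼)*(-2) = 6 - ½ = 11/2 ≈ 5.5000)
g = -15
Q = 9 - 3*I*√38/2 (Q = 9 - 3*√(-15 + 11/2) = 9 - 3*I*√38/2 ≈ 9.0 - 9.2466*I)
(40 + Q)² = (40 + (9 - 3*I*√38/2))² = (49 - 3*I*√38/2)²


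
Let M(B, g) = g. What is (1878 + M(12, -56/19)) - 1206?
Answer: 12712/19 ≈ 669.05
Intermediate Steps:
(1878 + M(12, -56/19)) - 1206 = (1878 - 56/19) - 1206 = 35626/19 - 1206 = 12712/19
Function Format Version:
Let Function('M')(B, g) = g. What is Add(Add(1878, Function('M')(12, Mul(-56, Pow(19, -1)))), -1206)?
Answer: Rational(12712, 19) ≈ 669.05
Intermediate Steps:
Add(Add(1878, Function('M')(12, Mul(-56, Pow(19, -1)))), -1206) = Add(Add(1878, Mul(-56, Pow(19, -1))), -1206) = Add(Add(1878, Mul(-56, Rational(1, 19))), -1206) = Add(Add(1878, Rational(-56, 19)), -1206) = Add(Rational(35626, 19), -1206) = Rational(12712, 19)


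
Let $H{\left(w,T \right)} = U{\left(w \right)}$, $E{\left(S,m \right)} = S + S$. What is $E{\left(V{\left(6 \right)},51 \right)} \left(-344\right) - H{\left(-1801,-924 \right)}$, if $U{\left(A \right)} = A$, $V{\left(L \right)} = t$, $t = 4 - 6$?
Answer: $3177$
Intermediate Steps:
$t = -2$ ($t = 4 - 6 = -2$)
$V{\left(L \right)} = -2$
$E{\left(S,m \right)} = 2 S$
$H{\left(w,T \right)} = w$
$E{\left(V{\left(6 \right)},51 \right)} \left(-344\right) - H{\left(-1801,-924 \right)} = 2 \left(-2\right) \left(-344\right) - -1801 = \left(-4\right) \left(-344\right) + 1801 = 1376 + 1801 = 3177$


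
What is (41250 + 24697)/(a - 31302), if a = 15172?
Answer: -65947/16130 ≈ -4.0885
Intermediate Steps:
(41250 + 24697)/(a - 31302) = (41250 + 24697)/(15172 - 31302) = 65947/(-16130) = 65947*(-1/16130) = -65947/16130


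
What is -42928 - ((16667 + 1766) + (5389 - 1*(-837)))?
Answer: -67587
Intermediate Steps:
-42928 - ((16667 + 1766) + (5389 - 1*(-837))) = -42928 - (18433 + (5389 + 837)) = -42928 - (18433 + 6226) = -42928 - 1*24659 = -42928 - 24659 = -67587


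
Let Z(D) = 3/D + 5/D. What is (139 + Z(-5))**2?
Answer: 471969/25 ≈ 18879.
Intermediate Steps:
Z(D) = 8/D
(139 + Z(-5))**2 = (139 + 8/(-5))**2 = (139 + 8*(-1/5))**2 = (139 - 8/5)**2 = (687/5)**2 = 471969/25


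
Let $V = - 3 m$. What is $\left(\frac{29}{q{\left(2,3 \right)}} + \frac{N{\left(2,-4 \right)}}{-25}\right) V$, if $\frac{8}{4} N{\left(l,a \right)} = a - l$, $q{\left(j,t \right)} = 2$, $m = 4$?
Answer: $- \frac{4386}{25} \approx -175.44$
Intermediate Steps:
$N{\left(l,a \right)} = \frac{a}{2} - \frac{l}{2}$ ($N{\left(l,a \right)} = \frac{a - l}{2} = \frac{a}{2} - \frac{l}{2}$)
$V = -12$ ($V = \left(-3\right) 4 = -12$)
$\left(\frac{29}{q{\left(2,3 \right)}} + \frac{N{\left(2,-4 \right)}}{-25}\right) V = \left(\frac{29}{2} + \frac{\frac{1}{2} \left(-4\right) - 1}{-25}\right) \left(-12\right) = \left(29 \cdot \frac{1}{2} + \left(-2 - 1\right) \left(- \frac{1}{25}\right)\right) \left(-12\right) = \left(\frac{29}{2} - - \frac{3}{25}\right) \left(-12\right) = \left(\frac{29}{2} + \frac{3}{25}\right) \left(-12\right) = \frac{731}{50} \left(-12\right) = - \frac{4386}{25}$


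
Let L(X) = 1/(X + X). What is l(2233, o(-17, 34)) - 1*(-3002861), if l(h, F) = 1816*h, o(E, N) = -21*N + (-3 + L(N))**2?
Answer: 7057989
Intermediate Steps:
L(X) = 1/(2*X)
o(E, N) = (-3 + 1/(2*N))**2 - 21*N (o(E, N) = -21*N + (-3 + 1/(2*N))**2 = (-3 + 1/(2*N))**2 - 21*N)
l(2233, o(-17, 34)) - 1*(-3002861) = 1816*2233 - 1*(-3002861) = 4055128 + 3002861 = 7057989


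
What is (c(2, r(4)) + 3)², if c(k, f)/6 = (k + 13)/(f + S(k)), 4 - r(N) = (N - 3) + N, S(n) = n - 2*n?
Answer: 729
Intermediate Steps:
S(n) = -n
r(N) = 7 - 2*N (r(N) = 4 - ((N - 3) + N) = 4 - ((-3 + N) + N) = 4 - (-3 + 2*N) = 4 + (3 - 2*N) = 7 - 2*N)
c(k, f) = 6*(13 + k)/(f - k) (c(k, f) = 6*((k + 13)/(f - k)) = 6*((13 + k)/(f - k)) = 6*(13 + k)/(f - k))
(c(2, r(4)) + 3)² = (6*(13 + 2)/((7 - 2*4) - 1*2) + 3)² = (6*15/((7 - 8) - 2) + 3)² = (6*15/(-1 - 2) + 3)² = (6*15/(-3) + 3)² = (6*(-⅓)*15 + 3)² = (-30 + 3)² = (-27)² = 729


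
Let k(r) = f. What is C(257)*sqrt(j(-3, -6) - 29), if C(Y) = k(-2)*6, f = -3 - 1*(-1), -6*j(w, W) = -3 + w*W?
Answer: -18*I*sqrt(14) ≈ -67.35*I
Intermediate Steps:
j(w, W) = 1/2 - W*w/6 (j(w, W) = -(-3 + w*W)/6 = -(-3 + W*w)/6 = 1/2 - W*w/6)
f = -2 (f = -3 + 1 = -2)
k(r) = -2
C(Y) = -12 (C(Y) = -2*6 = -12)
C(257)*sqrt(j(-3, -6) - 29) = -12*sqrt((1/2 - 1/6*(-6)*(-3)) - 29) = -12*sqrt((1/2 - 3) - 29) = -12*sqrt(-5/2 - 29) = -18*I*sqrt(14)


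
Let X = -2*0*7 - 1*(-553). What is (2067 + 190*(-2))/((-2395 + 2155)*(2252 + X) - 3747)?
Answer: -1687/676947 ≈ -0.0024921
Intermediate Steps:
X = 553 (X = 0*7 + 553 = 0 + 553 = 553)
(2067 + 190*(-2))/((-2395 + 2155)*(2252 + X) - 3747) = (2067 + 190*(-2))/((-2395 + 2155)*(2252 + 553) - 3747) = (2067 - 380)/(-240*2805 - 3747) = 1687/(-673200 - 3747) = 1687/(-676947) = 1687*(-1/676947) = -1687/676947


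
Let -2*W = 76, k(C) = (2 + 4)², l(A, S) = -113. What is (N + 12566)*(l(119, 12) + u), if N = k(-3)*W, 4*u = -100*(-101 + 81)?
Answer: 4333626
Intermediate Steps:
u = 500 (u = (-100*(-101 + 81))/4 = (-100*(-20))/4 = (¼)*2000 = 500)
k(C) = 36 (k(C) = 6² = 36)
W = -38 (W = -½*76 = -38)
N = -1368 (N = 36*(-38) = -1368)
(N + 12566)*(l(119, 12) + u) = (-1368 + 12566)*(-113 + 500) = 11198*387 = 4333626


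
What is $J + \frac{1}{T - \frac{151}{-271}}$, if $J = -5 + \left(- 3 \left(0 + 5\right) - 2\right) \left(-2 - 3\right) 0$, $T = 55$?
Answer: $- \frac{75009}{15056} \approx -4.982$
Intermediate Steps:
$J = -5$ ($J = -5 + \left(\left(-3\right) 5 - 2\right) \left(-5\right) 0 = -5 + \left(-15 - 2\right) \left(-5\right) 0 = -5 + \left(-17\right) \left(-5\right) 0 = -5 + 85 \cdot 0 = -5 + 0 = -5$)
$J + \frac{1}{T - \frac{151}{-271}} = -5 + \frac{1}{55 - \frac{151}{-271}} = -5 + \frac{1}{55 - - \frac{151}{271}} = -5 + \frac{1}{55 + \frac{151}{271}} = -5 + \frac{1}{\frac{15056}{271}} = -5 + \frac{271}{15056} = - \frac{75009}{15056}$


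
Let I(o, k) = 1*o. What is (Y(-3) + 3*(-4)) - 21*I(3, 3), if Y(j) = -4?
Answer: -79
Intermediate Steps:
I(o, k) = o
(Y(-3) + 3*(-4)) - 21*I(3, 3) = (-4 + 3*(-4)) - 21*3 = (-4 - 12) - 63 = -16 - 63 = -79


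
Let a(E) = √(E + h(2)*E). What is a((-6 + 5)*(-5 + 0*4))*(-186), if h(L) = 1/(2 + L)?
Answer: -465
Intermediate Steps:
a(E) = √5*√E/2 (a(E) = √(E + E/(2 + 2)) = √(E + E/4) = √(5*E/4) = √5*√E/2)
a((-6 + 5)*(-5 + 0*4))*(-186) = (√5*√((-6 + 5)*(-5 + 0*4))/2)*(-186) = (√5*√(-(-5 + 0))/2)*(-186) = (√5*√(-1*(-5))/2)*(-186) = (√5*√5/2)*(-186) = (5/2)*(-186) = -465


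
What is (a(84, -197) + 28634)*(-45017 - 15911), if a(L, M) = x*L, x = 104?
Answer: -2276879360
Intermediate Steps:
a(L, M) = 104*L
(a(84, -197) + 28634)*(-45017 - 15911) = (104*84 + 28634)*(-45017 - 15911) = (8736 + 28634)*(-60928) = 37370*(-60928) = -2276879360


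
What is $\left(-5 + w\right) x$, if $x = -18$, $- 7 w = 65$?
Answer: $\frac{1800}{7} \approx 257.14$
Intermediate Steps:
$w = - \frac{65}{7}$ ($w = \left(- \frac{1}{7}\right) 65 = - \frac{65}{7} \approx -9.2857$)
$\left(-5 + w\right) x = \left(-5 - \frac{65}{7}\right) \left(-18\right) = \left(- \frac{100}{7}\right) \left(-18\right) = \frac{1800}{7}$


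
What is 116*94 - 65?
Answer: 10839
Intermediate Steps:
116*94 - 65 = 10904 - 65 = 10839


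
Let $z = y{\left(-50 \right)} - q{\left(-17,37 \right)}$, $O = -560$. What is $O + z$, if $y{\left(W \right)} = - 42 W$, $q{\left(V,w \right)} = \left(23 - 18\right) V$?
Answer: $1625$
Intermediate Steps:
$q{\left(V,w \right)} = 5 V$
$z = 2185$ ($z = \left(-42\right) \left(-50\right) - 5 \left(-17\right) = 2100 - -85 = 2100 + 85 = 2185$)
$O + z = -560 + 2185 = 1625$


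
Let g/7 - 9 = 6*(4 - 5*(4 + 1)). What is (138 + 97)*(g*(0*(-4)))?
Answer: 0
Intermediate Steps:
g = -819 (g = 63 + 7*(6*(4 - 5*(4 + 1))) = 63 + 7*(6*(4 - 5*5)) = 63 + 7*(6*(4 - 25)) = 63 + 7*(6*(-21)) = 63 + 7*(-126) = 63 - 882 = -819)
(138 + 97)*(g*(0*(-4))) = (138 + 97)*(-0*(-4)) = 235*(-819*0) = 235*0 = 0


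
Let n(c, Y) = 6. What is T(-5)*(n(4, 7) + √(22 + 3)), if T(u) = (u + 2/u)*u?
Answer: 297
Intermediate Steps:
T(u) = u*(u + 2/u)
T(-5)*(n(4, 7) + √(22 + 3)) = (2 + (-5)²)*(6 + √(22 + 3)) = (2 + 25)*(6 + √25) = 27*(6 + 5) = 27*11 = 297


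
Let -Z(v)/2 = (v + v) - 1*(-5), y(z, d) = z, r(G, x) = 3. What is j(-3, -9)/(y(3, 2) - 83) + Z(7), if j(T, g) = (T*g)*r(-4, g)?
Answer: -3121/80 ≈ -39.013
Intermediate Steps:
Z(v) = -10 - 4*v (Z(v) = -2*((v + v) - 1*(-5)) = -2*(2*v + 5) = -2*(5 + 2*v) = -10 - 4*v)
j(T, g) = 3*T*g (j(T, g) = (T*g)*3 = 3*T*g)
j(-3, -9)/(y(3, 2) - 83) + Z(7) = (3*(-3)*(-9))/(3 - 83) + (-10 - 4*7) = 81/(-80) + (-10 - 28) = -1/80*81 - 38 = -81/80 - 38 = -3121/80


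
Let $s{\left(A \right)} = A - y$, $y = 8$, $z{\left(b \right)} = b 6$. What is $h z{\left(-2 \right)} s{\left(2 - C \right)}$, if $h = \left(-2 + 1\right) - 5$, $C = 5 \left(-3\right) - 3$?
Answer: $864$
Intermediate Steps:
$C = -18$ ($C = -15 - 3 = -18$)
$h = -6$ ($h = -1 - 5 = -6$)
$z{\left(b \right)} = 6 b$
$s{\left(A \right)} = -8 + A$ ($s{\left(A \right)} = A - 8 = -8 + A$)
$h z{\left(-2 \right)} s{\left(2 - C \right)} = - 6 \cdot 6 \left(-2\right) \left(-8 + \left(2 - -18\right)\right) = \left(-6\right) \left(-12\right) \left(-8 + \left(2 + 18\right)\right) = 72 \left(-8 + 20\right) = 72 \cdot 12 = 864$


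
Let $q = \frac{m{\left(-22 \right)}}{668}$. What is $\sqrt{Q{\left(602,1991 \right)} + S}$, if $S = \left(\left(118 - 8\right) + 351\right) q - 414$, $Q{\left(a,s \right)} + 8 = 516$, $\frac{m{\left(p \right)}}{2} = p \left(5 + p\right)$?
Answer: $\frac{\sqrt{17018135}}{167} \approx 24.702$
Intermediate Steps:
$m{\left(p \right)} = 2 p \left(5 + p\right)$
$Q{\left(a,s \right)} = 508$ ($Q{\left(a,s \right)} = -8 + 516 = 508$)
$q = \frac{187}{167}$ ($q = \frac{2 \left(-22\right) \left(5 - 22\right)}{668} = 2 \left(-22\right) \left(-17\right) \frac{1}{668} = 748 \cdot \frac{1}{668} = \frac{187}{167} \approx 1.1198$)
$S = \frac{17069}{167}$ ($S = \left(\left(118 - 8\right) + 351\right) \frac{187}{167} - 414 = \left(110 + 351\right) \frac{187}{167} - 414 = 461 \cdot \frac{187}{167} - 414 = \frac{86207}{167} - 414 = \frac{17069}{167} \approx 102.21$)
$\sqrt{Q{\left(602,1991 \right)} + S} = \sqrt{508 + \frac{17069}{167}} = \sqrt{\frac{101905}{167}} = \frac{\sqrt{17018135}}{167}$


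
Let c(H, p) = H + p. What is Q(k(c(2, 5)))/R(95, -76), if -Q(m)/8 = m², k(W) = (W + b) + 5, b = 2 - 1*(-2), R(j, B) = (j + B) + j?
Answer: -1024/57 ≈ -17.965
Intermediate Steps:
R(j, B) = B + 2*j (R(j, B) = (B + j) + j = B + 2*j)
b = 4 (b = 2 + 2 = 4)
k(W) = 9 + W (k(W) = (W + 4) + 5 = (4 + W) + 5 = 9 + W)
Q(m) = -8*m²
Q(k(c(2, 5)))/R(95, -76) = (-8*(9 + (2 + 5))²)/(-76 + 2*95) = (-8*(9 + 7)²)/(-76 + 190) = -8*16²/114 = -8*256*(1/114) = -2048*1/114 = -1024/57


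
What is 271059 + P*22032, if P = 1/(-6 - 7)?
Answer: 3501735/13 ≈ 2.6936e+5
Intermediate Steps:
P = -1/13 (P = 1/(-13) = -1/13 ≈ -0.076923)
271059 + P*22032 = 271059 - 1/13*22032 = 271059 - 22032/13 = 3501735/13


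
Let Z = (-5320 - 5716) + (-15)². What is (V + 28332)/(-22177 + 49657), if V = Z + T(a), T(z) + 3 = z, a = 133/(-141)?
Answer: 493981/774936 ≈ 0.63745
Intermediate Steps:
a = -133/141 (a = 133*(-1/141) = -133/141 ≈ -0.94326)
T(z) = -3 + z
Z = -10811 (Z = -11036 + 225 = -10811)
V = -1524907/141 (V = -10811 + (-3 - 133/141) = -10811 - 556/141 = -1524907/141 ≈ -10815.)
(V + 28332)/(-22177 + 49657) = (-1524907/141 + 28332)/(-22177 + 49657) = (2469905/141)/27480 = (2469905/141)*(1/27480) = 493981/774936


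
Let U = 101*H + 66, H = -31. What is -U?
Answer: 3065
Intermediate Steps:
U = -3065 (U = 101*(-31) + 66 = -3131 + 66 = -3065)
-U = -1*(-3065) = 3065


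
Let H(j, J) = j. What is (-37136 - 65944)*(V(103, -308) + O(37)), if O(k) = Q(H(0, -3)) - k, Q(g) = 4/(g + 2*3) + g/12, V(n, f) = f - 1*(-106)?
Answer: 24567400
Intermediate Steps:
V(n, f) = 106 + f (V(n, f) = f + 106 = 106 + f)
Q(g) = 4/(6 + g) + g/12 (Q(g) = 4/(g + 6) + g*(1/12) = 4/(6 + g) + g/12)
O(k) = 2/3 - k (O(k) = (48 + 0**2 + 6*0)/(12*(6 + 0)) - k = (1/12)*(48 + 0 + 0)/6 - k = (1/12)*(1/6)*48 - k = 2/3 - k)
(-37136 - 65944)*(V(103, -308) + O(37)) = (-37136 - 65944)*((106 - 308) + (2/3 - 1*37)) = -103080*(-202 + (2/3 - 37)) = -103080*(-202 - 109/3) = -103080*(-715/3) = 24567400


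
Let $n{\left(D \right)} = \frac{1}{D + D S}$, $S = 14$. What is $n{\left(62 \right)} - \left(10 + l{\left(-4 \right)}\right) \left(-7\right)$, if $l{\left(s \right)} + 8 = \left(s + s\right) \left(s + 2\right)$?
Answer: $\frac{117181}{930} \approx 126.0$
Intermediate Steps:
$l{\left(s \right)} = -8 + 2 s \left(2 + s\right)$ ($l{\left(s \right)} = -8 + \left(s + s\right) \left(s + 2\right) = -8 + 2 s \left(2 + s\right)$)
$n{\left(D \right)} = \frac{1}{15 D}$ ($n{\left(D \right)} = \frac{1}{D + D 14} = \frac{1}{D + 14 D} = \frac{1}{15 D}$)
$n{\left(62 \right)} - \left(10 + l{\left(-4 \right)}\right) \left(-7\right) = \frac{1}{15 \cdot 62} - \left(10 + \left(-8 + 2 \left(-4\right)^{2} + 4 \left(-4\right)\right)\right) \left(-7\right) = \frac{1}{15} \cdot \frac{1}{62} - \left(10 - -8\right) \left(-7\right) = \frac{1}{930} - \left(10 - -8\right) \left(-7\right) = \frac{1}{930} - \left(10 + 8\right) \left(-7\right) = \frac{1}{930} - 18 \left(-7\right) = \frac{1}{930} - -126 = \frac{1}{930} + 126 = \frac{117181}{930}$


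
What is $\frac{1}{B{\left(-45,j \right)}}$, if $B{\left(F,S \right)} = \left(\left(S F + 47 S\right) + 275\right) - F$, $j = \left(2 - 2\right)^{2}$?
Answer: $\frac{1}{320} \approx 0.003125$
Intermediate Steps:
$j = 0$ ($j = 0^{2} = 0$)
$B{\left(F,S \right)} = 275 - F + 47 S + F S$ ($B{\left(F,S \right)} = \left(\left(F S + 47 S\right) + 275\right) - F = \left(\left(47 S + F S\right) + 275\right) - F = \left(275 + 47 S + F S\right) - F = 275 - F + 47 S + F S$)
$\frac{1}{B{\left(-45,j \right)}} = \frac{1}{275 - -45 + 47 \cdot 0 - 0} = \frac{1}{275 + 45 + 0 + 0} = \frac{1}{320}$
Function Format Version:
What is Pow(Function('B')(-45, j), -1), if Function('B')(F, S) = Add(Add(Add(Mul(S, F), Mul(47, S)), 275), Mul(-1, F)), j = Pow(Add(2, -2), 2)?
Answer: Rational(1, 320) ≈ 0.0031250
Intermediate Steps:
j = 0 (j = Pow(0, 2) = 0)
Function('B')(F, S) = Add(275, Mul(-1, F), Mul(47, S), Mul(F, S)) (Function('B')(F, S) = Add(Add(Add(Mul(F, S), Mul(47, S)), 275), Mul(-1, F)) = Add(Add(Add(Mul(47, S), Mul(F, S)), 275), Mul(-1, F)) = Add(Add(275, Mul(47, S), Mul(F, S)), Mul(-1, F)) = Add(275, Mul(-1, F), Mul(47, S), Mul(F, S)))
Pow(Function('B')(-45, j), -1) = Pow(Add(275, Mul(-1, -45), Mul(47, 0), Mul(-45, 0)), -1) = Pow(Add(275, 45, 0, 0), -1) = Pow(320, -1) = Rational(1, 320)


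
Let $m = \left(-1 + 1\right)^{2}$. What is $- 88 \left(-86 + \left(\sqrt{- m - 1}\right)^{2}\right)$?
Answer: $7656$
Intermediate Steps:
$m = 0$ ($m = 0^{2} = 0$)
$- 88 \left(-86 + \left(\sqrt{- m - 1}\right)^{2}\right) = - 88 \left(-86 + \left(\sqrt{\left(-1\right) 0 - 1}\right)^{2}\right) = - 88 \left(-86 + \left(\sqrt{0 - 1}\right)^{2}\right) = - 88 \left(-86 + \left(\sqrt{-1}\right)^{2}\right) = - 88 \left(-86 + i^{2}\right) = - 88 \left(-86 - 1\right) = \left(-88\right) \left(-87\right) = 7656$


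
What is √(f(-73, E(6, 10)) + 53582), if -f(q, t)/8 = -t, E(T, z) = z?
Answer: √53662 ≈ 231.65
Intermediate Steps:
f(q, t) = 8*t (f(q, t) = -(-8)*t = 8*t)
√(f(-73, E(6, 10)) + 53582) = √(8*10 + 53582) = √(80 + 53582) = √53662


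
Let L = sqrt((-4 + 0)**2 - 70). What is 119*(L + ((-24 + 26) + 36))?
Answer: 4522 + 357*I*sqrt(6) ≈ 4522.0 + 874.47*I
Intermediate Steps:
L = 3*I*sqrt(6) (L = sqrt((-4)**2 - 70) = sqrt(16 - 70) = sqrt(-54) = 3*I*sqrt(6) ≈ 7.3485*I)
119*(L + ((-24 + 26) + 36)) = 119*(3*I*sqrt(6) + ((-24 + 26) + 36)) = 119*(3*I*sqrt(6) + (2 + 36)) = 119*(3*I*sqrt(6) + 38) = 119*(38 + 3*I*sqrt(6)) = 4522 + 357*I*sqrt(6)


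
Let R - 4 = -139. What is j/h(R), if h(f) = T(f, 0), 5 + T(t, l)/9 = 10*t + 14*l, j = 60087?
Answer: -20029/4065 ≈ -4.9272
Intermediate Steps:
R = -135 (R = 4 - 139 = -135)
T(t, l) = -45 + 90*t + 126*l (T(t, l) = -45 + 9*(10*t + 14*l) = -45 + (90*t + 126*l) = -45 + 90*t + 126*l)
h(f) = -45 + 90*f (h(f) = -45 + 90*f + 126*0 = -45 + 90*f + 0 = -45 + 90*f)
j/h(R) = 60087/(-45 + 90*(-135)) = 60087/(-45 - 12150) = 60087/(-12195) = 60087*(-1/12195) = -20029/4065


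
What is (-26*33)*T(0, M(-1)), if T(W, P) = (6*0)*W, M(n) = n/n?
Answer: 0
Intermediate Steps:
M(n) = 1
T(W, P) = 0 (T(W, P) = 0*W = 0)
(-26*33)*T(0, M(-1)) = -26*33*0 = -858*0 = 0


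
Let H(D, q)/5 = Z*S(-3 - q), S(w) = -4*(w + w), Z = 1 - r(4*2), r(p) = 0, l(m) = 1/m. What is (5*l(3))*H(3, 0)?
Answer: 200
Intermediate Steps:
Z = 1 (Z = 1 - 1*0 = 1 + 0 = 1)
S(w) = -8*w
H(D, q) = 120 + 40*q (H(D, q) = 5*(1*(-8*(-3 - q))) = 5*(1*(24 + 8*q)) = 5*(24 + 8*q) = 120 + 40*q)
(5*l(3))*H(3, 0) = (5/3)*(120 + 40*0) = (5*(1/3))*(120 + 0) = (5/3)*120 = 200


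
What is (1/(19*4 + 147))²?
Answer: 1/49729 ≈ 2.0109e-5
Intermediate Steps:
(1/(19*4 + 147))² = (1/(76 + 147))² = (1/223)² = 1/49729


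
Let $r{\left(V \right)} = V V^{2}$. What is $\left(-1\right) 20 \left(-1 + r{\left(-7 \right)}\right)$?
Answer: $6880$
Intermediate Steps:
$r{\left(V \right)} = V^{3}$
$\left(-1\right) 20 \left(-1 + r{\left(-7 \right)}\right) = \left(-1\right) 20 \left(-1 + \left(-7\right)^{3}\right) = - 20 \left(-1 - 343\right) = \left(-20\right) \left(-344\right) = 6880$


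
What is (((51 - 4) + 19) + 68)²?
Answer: 17956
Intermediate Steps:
(((51 - 4) + 19) + 68)² = ((47 + 19) + 68)² = (66 + 68)² = 134² = 17956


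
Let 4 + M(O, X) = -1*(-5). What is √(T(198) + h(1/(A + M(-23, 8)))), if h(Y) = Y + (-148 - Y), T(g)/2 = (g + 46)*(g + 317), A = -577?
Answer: 6*√6977 ≈ 501.17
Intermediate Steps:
M(O, X) = 1 (M(O, X) = -4 - 1*(-5) = -4 + 5 = 1)
T(g) = 2*(46 + g)*(317 + g) (T(g) = 2*((g + 46)*(g + 317)) = 2*((46 + g)*(317 + g)) = 2*(46 + g)*(317 + g))
h(Y) = -148
√(T(198) + h(1/(A + M(-23, 8)))) = √((29164 + 2*198² + 726*198) - 148) = √((29164 + 2*39204 + 143748) - 148) = √((29164 + 78408 + 143748) - 148) = √(251320 - 148) = √251172 = 6*√6977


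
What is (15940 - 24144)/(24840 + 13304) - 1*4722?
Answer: -45031043/9536 ≈ -4722.2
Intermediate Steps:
(15940 - 24144)/(24840 + 13304) - 1*4722 = -8204/38144 - 4722 = -8204*1/38144 - 4722 = -2051/9536 - 4722 = -45031043/9536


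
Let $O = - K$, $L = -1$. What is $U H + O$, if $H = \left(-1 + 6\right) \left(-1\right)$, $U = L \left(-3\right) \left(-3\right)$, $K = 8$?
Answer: $37$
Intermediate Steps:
$U = -9$ ($U = \left(-1\right) \left(-3\right) \left(-3\right) = 3 \left(-3\right) = -9$)
$O = -8$ ($O = \left(-1\right) 8 = -8$)
$H = -5$ ($H = 5 \left(-1\right) = -5$)
$U H + O = \left(-9\right) \left(-5\right) - 8 = 45 - 8 = 37$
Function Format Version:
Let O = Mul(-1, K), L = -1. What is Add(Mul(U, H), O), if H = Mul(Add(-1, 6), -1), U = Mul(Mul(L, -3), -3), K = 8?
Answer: 37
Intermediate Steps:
U = -9 (U = Mul(Mul(-1, -3), -3) = Mul(3, -3) = -9)
O = -8 (O = Mul(-1, 8) = -8)
H = -5 (H = Mul(5, -1) = -5)
Add(Mul(U, H), O) = Add(Mul(-9, -5), -8) = Add(45, -8) = 37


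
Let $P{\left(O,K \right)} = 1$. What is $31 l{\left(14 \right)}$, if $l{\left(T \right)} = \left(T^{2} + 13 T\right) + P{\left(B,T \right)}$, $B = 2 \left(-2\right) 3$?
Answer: $11749$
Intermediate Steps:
$B = -12$ ($B = \left(-4\right) 3 = -12$)
$l{\left(T \right)} = 1 + T^{2} + 13 T$ ($l{\left(T \right)} = \left(T^{2} + 13 T\right) + 1 = 1 + T^{2} + 13 T$)
$31 l{\left(14 \right)} = 31 \left(1 + 14^{2} + 13 \cdot 14\right) = 31 \left(1 + 196 + 182\right) = 31 \cdot 379 = 11749$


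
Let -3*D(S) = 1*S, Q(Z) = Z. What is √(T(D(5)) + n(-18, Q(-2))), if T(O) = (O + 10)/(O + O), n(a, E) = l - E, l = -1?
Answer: I*√6/2 ≈ 1.2247*I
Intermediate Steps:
D(S) = -S/3
n(a, E) = -1 - E
T(O) = (10 + O)/(2*O) (T(O) = (10 + O)/((2*O)) = (10 + O)*(1/(2*O)) = (10 + O)/(2*O))
√(T(D(5)) + n(-18, Q(-2))) = √((10 - ⅓*5)/(2*((-⅓*5))) + (-1 - 1*(-2))) = √((10 - 5/3)/(2*(-5/3)) + (-1 + 2)) = √((½)*(-⅗)*(25/3) + 1) = √(-5/2 + 1) = √(-3/2) = I*√6/2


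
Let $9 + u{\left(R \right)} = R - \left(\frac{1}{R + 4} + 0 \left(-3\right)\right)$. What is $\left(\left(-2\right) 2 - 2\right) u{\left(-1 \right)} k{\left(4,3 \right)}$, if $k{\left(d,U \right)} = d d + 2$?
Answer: $1116$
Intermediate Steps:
$k{\left(d,U \right)} = 2 + d^{2}$ ($k{\left(d,U \right)} = d^{2} + 2 = 2 + d^{2}$)
$u{\left(R \right)} = -9 + R - \frac{1}{4 + R}$ ($u{\left(R \right)} = -9 + \left(R - \left(\frac{1}{R + 4} + 0 \left(-3\right)\right)\right) = -9 + \left(R - \left(\frac{1}{4 + R} + 0\right)\right) = -9 + \left(R - \frac{1}{4 + R}\right) = -9 + R - \frac{1}{4 + R}$)
$\left(\left(-2\right) 2 - 2\right) u{\left(-1 \right)} k{\left(4,3 \right)} = \left(\left(-2\right) 2 - 2\right) \frac{-37 + \left(-1\right)^{2} - -5}{4 - 1} \left(2 + 4^{2}\right) = \left(-4 - 2\right) \frac{-37 + 1 + 5}{3} \left(2 + 16\right) = - 6 \cdot \frac{1}{3} \left(-31\right) 18 = \left(-6\right) \left(- \frac{31}{3}\right) 18 = 62 \cdot 18 = 1116$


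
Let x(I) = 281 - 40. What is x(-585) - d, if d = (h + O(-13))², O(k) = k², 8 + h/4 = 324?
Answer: -2053248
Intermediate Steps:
h = 1264 (h = -32 + 4*324 = -32 + 1296 = 1264)
d = 2053489 (d = (1264 + (-13)²)² = (1264 + 169)² = 1433² = 2053489)
x(I) = 241
x(-585) - d = 241 - 1*2053489 = 241 - 2053489 = -2053248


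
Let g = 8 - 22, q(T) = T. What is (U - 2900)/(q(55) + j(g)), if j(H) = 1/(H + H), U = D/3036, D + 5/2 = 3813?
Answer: -123208253/2336202 ≈ -52.739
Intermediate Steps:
D = 7621/2 (D = -5/2 + 3813 = 7621/2 ≈ 3810.5)
g = -14
U = 7621/6072 (U = (7621/2)/3036 = (7621/2)*(1/3036) = 7621/6072 ≈ 1.2551)
j(H) = 1/(2*H)
(U - 2900)/(q(55) + j(g)) = (7621/6072 - 2900)/(55 + (½)/(-14)) = -17601179/(6072*(55 + (½)*(-1/14))) = -17601179/(6072*(55 - 1/28)) = -17601179/(6072*1539/28) = -17601179/6072*28/1539 = -123208253/2336202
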